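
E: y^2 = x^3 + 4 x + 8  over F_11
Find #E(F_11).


For each x in F_11, count y with y^2 = x^3 + 4 x + 8 mod 11:
  x = 3: RHS = 3, y in [5, 6]  -> 2 point(s)
  x = 4: RHS = 0, y in [0]  -> 1 point(s)
  x = 7: RHS = 5, y in [4, 7]  -> 2 point(s)
  x = 9: RHS = 3, y in [5, 6]  -> 2 point(s)
  x = 10: RHS = 3, y in [5, 6]  -> 2 point(s)
Affine points: 9. Add the point at infinity: total = 10.

#E(F_11) = 10


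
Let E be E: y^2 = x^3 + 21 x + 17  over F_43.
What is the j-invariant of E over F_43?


Delta = -16(4 a^3 + 27 b^2) mod 43 = 32
-1728 * (4 a)^3 = -1728 * (4*21)^3 mod 43 = 21
j = 21 * 32^(-1) mod 43 = 2

j = 2 (mod 43)


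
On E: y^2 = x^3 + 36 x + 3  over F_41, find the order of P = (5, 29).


Compute successive multiples of P until we hit O:
  1P = (5, 29)
  2P = (21, 4)
  3P = (16, 1)
  4P = (38, 14)
  5P = (6, 5)
  6P = (32, 4)
  7P = (12, 20)
  8P = (29, 37)
  ... (continuing to 26P)
  26P = O

ord(P) = 26


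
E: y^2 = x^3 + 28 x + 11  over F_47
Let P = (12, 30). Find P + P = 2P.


Doubling: s = (3 x1^2 + a) / (2 y1)
s = (3*12^2 + 28) / (2*30) mod 47 = 39
x3 = s^2 - 2 x1 mod 47 = 39^2 - 2*12 = 40
y3 = s (x1 - x3) - y1 mod 47 = 39 * (12 - 40) - 30 = 6

2P = (40, 6)


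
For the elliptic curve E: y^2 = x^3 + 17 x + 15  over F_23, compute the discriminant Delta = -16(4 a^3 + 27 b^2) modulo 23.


4 a^3 + 27 b^2 = 4*17^3 + 27*15^2 = 19652 + 6075 = 25727
Delta = -16 * (25727) = -411632
Delta mod 23 = 22

Delta = 22 (mod 23)


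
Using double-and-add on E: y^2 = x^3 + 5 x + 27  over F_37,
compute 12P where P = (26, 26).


k = 12 = 1100_2 (binary, LSB first: 0011)
Double-and-add from P = (26, 26):
  bit 0 = 0: acc unchanged = O
  bit 1 = 0: acc unchanged = O
  bit 2 = 1: acc = O + (31, 22) = (31, 22)
  bit 3 = 1: acc = (31, 22) + (0, 8) = (32, 5)

12P = (32, 5)


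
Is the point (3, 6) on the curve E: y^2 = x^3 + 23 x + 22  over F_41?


Check whether y^2 = x^3 + 23 x + 22 (mod 41) for (x, y) = (3, 6).
LHS: y^2 = 6^2 mod 41 = 36
RHS: x^3 + 23 x + 22 = 3^3 + 23*3 + 22 mod 41 = 36
LHS = RHS

Yes, on the curve


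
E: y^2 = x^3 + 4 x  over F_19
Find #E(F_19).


For each x in F_19, count y with y^2 = x^3 + 4 x + 0 mod 19:
  x = 0: RHS = 0, y in [0]  -> 1 point(s)
  x = 1: RHS = 5, y in [9, 10]  -> 2 point(s)
  x = 2: RHS = 16, y in [4, 15]  -> 2 point(s)
  x = 3: RHS = 1, y in [1, 18]  -> 2 point(s)
  x = 4: RHS = 4, y in [2, 17]  -> 2 point(s)
  x = 9: RHS = 5, y in [9, 10]  -> 2 point(s)
  x = 11: RHS = 7, y in [8, 11]  -> 2 point(s)
  x = 12: RHS = 9, y in [3, 16]  -> 2 point(s)
  x = 13: RHS = 7, y in [8, 11]  -> 2 point(s)
  x = 14: RHS = 7, y in [8, 11]  -> 2 point(s)
Affine points: 19. Add the point at infinity: total = 20.

#E(F_19) = 20


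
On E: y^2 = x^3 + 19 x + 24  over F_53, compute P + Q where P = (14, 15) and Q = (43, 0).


P != Q, so use the chord formula.
s = (y2 - y1) / (x2 - x1) = (38) / (29) mod 53 = 47
x3 = s^2 - x1 - x2 mod 53 = 47^2 - 14 - 43 = 32
y3 = s (x1 - x3) - y1 mod 53 = 47 * (14 - 32) - 15 = 40

P + Q = (32, 40)


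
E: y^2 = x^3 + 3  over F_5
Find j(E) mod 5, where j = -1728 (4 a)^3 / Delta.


Delta = -16(4 a^3 + 27 b^2) mod 5 = 2
-1728 * (4 a)^3 = -1728 * (4*0)^3 mod 5 = 0
j = 0 * 2^(-1) mod 5 = 0

j = 0 (mod 5)


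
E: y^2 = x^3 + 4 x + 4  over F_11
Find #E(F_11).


For each x in F_11, count y with y^2 = x^3 + 4 x + 4 mod 11:
  x = 0: RHS = 4, y in [2, 9]  -> 2 point(s)
  x = 1: RHS = 9, y in [3, 8]  -> 2 point(s)
  x = 2: RHS = 9, y in [3, 8]  -> 2 point(s)
  x = 7: RHS = 1, y in [1, 10]  -> 2 point(s)
  x = 8: RHS = 9, y in [3, 8]  -> 2 point(s)
Affine points: 10. Add the point at infinity: total = 11.

#E(F_11) = 11


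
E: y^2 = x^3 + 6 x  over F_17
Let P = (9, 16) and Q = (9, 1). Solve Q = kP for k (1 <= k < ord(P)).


Enumerate multiples of P until we hit Q = (9, 1):
  1P = (9, 16)
  2P = (8, 4)
  3P = (8, 13)
  4P = (9, 1)
Match found at i = 4.

k = 4


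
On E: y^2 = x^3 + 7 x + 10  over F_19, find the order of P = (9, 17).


Compute successive multiples of P until we hit O:
  1P = (9, 17)
  2P = (17, 8)
  3P = (10, 15)
  4P = (4, 11)
  5P = (12, 6)
  6P = (3, 18)
  7P = (16, 0)
  8P = (3, 1)
  ... (continuing to 14P)
  14P = O

ord(P) = 14


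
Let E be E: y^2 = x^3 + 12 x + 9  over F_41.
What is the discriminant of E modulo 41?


4 a^3 + 27 b^2 = 4*12^3 + 27*9^2 = 6912 + 2187 = 9099
Delta = -16 * (9099) = -145584
Delta mod 41 = 7

Delta = 7 (mod 41)


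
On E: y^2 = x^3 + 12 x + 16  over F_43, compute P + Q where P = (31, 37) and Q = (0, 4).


P != Q, so use the chord formula.
s = (y2 - y1) / (x2 - x1) = (10) / (12) mod 43 = 8
x3 = s^2 - x1 - x2 mod 43 = 8^2 - 31 - 0 = 33
y3 = s (x1 - x3) - y1 mod 43 = 8 * (31 - 33) - 37 = 33

P + Q = (33, 33)


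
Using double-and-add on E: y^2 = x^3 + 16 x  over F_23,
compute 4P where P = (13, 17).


k = 4 = 100_2 (binary, LSB first: 001)
Double-and-add from P = (13, 17):
  bit 0 = 0: acc unchanged = O
  bit 1 = 0: acc unchanged = O
  bit 2 = 1: acc = O + (3, 12) = (3, 12)

4P = (3, 12)


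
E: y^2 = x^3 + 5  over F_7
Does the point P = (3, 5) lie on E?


Check whether y^2 = x^3 + 0 x + 5 (mod 7) for (x, y) = (3, 5).
LHS: y^2 = 5^2 mod 7 = 4
RHS: x^3 + 0 x + 5 = 3^3 + 0*3 + 5 mod 7 = 4
LHS = RHS

Yes, on the curve


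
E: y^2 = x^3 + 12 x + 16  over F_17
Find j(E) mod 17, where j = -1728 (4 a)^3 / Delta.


Delta = -16(4 a^3 + 27 b^2) mod 17 = 3
-1728 * (4 a)^3 = -1728 * (4*12)^3 mod 17 = 8
j = 8 * 3^(-1) mod 17 = 14

j = 14 (mod 17)


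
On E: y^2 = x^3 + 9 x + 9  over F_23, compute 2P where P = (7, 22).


Doubling: s = (3 x1^2 + a) / (2 y1)
s = (3*7^2 + 9) / (2*22) mod 23 = 14
x3 = s^2 - 2 x1 mod 23 = 14^2 - 2*7 = 21
y3 = s (x1 - x3) - y1 mod 23 = 14 * (7 - 21) - 22 = 12

2P = (21, 12)


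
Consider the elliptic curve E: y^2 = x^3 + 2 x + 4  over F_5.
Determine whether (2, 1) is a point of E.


Check whether y^2 = x^3 + 2 x + 4 (mod 5) for (x, y) = (2, 1).
LHS: y^2 = 1^2 mod 5 = 1
RHS: x^3 + 2 x + 4 = 2^3 + 2*2 + 4 mod 5 = 1
LHS = RHS

Yes, on the curve


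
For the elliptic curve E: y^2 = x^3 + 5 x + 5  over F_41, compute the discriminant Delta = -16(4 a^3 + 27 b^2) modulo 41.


4 a^3 + 27 b^2 = 4*5^3 + 27*5^2 = 500 + 675 = 1175
Delta = -16 * (1175) = -18800
Delta mod 41 = 19

Delta = 19 (mod 41)


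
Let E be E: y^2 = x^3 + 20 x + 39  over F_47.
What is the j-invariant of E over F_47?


Delta = -16(4 a^3 + 27 b^2) mod 47 = 6
-1728 * (4 a)^3 = -1728 * (4*20)^3 mod 47 = 37
j = 37 * 6^(-1) mod 47 = 14

j = 14 (mod 47)


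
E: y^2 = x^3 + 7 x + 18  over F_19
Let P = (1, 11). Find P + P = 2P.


Doubling: s = (3 x1^2 + a) / (2 y1)
s = (3*1^2 + 7) / (2*11) mod 19 = 16
x3 = s^2 - 2 x1 mod 19 = 16^2 - 2*1 = 7
y3 = s (x1 - x3) - y1 mod 19 = 16 * (1 - 7) - 11 = 7

2P = (7, 7)


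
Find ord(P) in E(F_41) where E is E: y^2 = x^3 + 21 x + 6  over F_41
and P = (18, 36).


Compute successive multiples of P until we hit O:
  1P = (18, 36)
  2P = (30, 24)
  3P = (35, 22)
  4P = (4, 20)
  5P = (27, 24)
  6P = (16, 16)
  7P = (25, 17)
  8P = (38, 30)
  ... (continuing to 49P)
  49P = O

ord(P) = 49


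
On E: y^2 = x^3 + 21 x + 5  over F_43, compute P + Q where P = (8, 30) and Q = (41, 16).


P != Q, so use the chord formula.
s = (y2 - y1) / (x2 - x1) = (29) / (33) mod 43 = 10
x3 = s^2 - x1 - x2 mod 43 = 10^2 - 8 - 41 = 8
y3 = s (x1 - x3) - y1 mod 43 = 10 * (8 - 8) - 30 = 13

P + Q = (8, 13)


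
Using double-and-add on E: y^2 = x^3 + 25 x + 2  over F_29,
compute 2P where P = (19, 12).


k = 2 = 10_2 (binary, LSB first: 01)
Double-and-add from P = (19, 12):
  bit 0 = 0: acc unchanged = O
  bit 1 = 1: acc = O + (11, 19) = (11, 19)

2P = (11, 19)


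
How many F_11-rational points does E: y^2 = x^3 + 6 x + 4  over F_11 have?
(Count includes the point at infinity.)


For each x in F_11, count y with y^2 = x^3 + 6 x + 4 mod 11:
  x = 0: RHS = 4, y in [2, 9]  -> 2 point(s)
  x = 1: RHS = 0, y in [0]  -> 1 point(s)
  x = 3: RHS = 5, y in [4, 7]  -> 2 point(s)
  x = 4: RHS = 4, y in [2, 9]  -> 2 point(s)
  x = 5: RHS = 5, y in [4, 7]  -> 2 point(s)
  x = 6: RHS = 3, y in [5, 6]  -> 2 point(s)
  x = 7: RHS = 4, y in [2, 9]  -> 2 point(s)
  x = 8: RHS = 3, y in [5, 6]  -> 2 point(s)
Affine points: 15. Add the point at infinity: total = 16.

#E(F_11) = 16


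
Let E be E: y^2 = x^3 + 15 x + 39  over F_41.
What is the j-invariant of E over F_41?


Delta = -16(4 a^3 + 27 b^2) mod 41 = 23
-1728 * (4 a)^3 = -1728 * (4*15)^3 mod 41 = 10
j = 10 * 23^(-1) mod 41 = 4

j = 4 (mod 41)


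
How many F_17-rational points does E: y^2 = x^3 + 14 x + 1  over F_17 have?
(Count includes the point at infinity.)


For each x in F_17, count y with y^2 = x^3 + 14 x + 1 mod 17:
  x = 0: RHS = 1, y in [1, 16]  -> 2 point(s)
  x = 1: RHS = 16, y in [4, 13]  -> 2 point(s)
  x = 3: RHS = 2, y in [6, 11]  -> 2 point(s)
  x = 4: RHS = 2, y in [6, 11]  -> 2 point(s)
  x = 5: RHS = 9, y in [3, 14]  -> 2 point(s)
  x = 7: RHS = 0, y in [0]  -> 1 point(s)
  x = 8: RHS = 13, y in [8, 9]  -> 2 point(s)
  x = 10: RHS = 2, y in [6, 11]  -> 2 point(s)
  x = 13: RHS = 0, y in [0]  -> 1 point(s)
  x = 14: RHS = 0, y in [0]  -> 1 point(s)
  x = 15: RHS = 16, y in [4, 13]  -> 2 point(s)
Affine points: 19. Add the point at infinity: total = 20.

#E(F_17) = 20


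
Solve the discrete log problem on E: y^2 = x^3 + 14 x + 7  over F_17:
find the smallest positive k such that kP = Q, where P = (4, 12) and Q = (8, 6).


Enumerate multiples of P until we hit Q = (8, 6):
  1P = (4, 12)
  2P = (8, 6)
Match found at i = 2.

k = 2


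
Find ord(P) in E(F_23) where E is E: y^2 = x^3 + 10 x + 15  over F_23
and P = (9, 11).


Compute successive multiples of P until we hit O:
  1P = (9, 11)
  2P = (5, 12)
  3P = (22, 21)
  4P = (16, 19)
  5P = (4, 21)
  6P = (14, 22)
  7P = (3, 16)
  8P = (20, 2)
  ... (continuing to 26P)
  26P = O

ord(P) = 26


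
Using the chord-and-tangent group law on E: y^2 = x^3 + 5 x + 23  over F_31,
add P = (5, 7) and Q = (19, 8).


P != Q, so use the chord formula.
s = (y2 - y1) / (x2 - x1) = (1) / (14) mod 31 = 20
x3 = s^2 - x1 - x2 mod 31 = 20^2 - 5 - 19 = 4
y3 = s (x1 - x3) - y1 mod 31 = 20 * (5 - 4) - 7 = 13

P + Q = (4, 13)


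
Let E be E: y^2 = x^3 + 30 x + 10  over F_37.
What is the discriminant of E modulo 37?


4 a^3 + 27 b^2 = 4*30^3 + 27*10^2 = 108000 + 2700 = 110700
Delta = -16 * (110700) = -1771200
Delta mod 37 = 27

Delta = 27 (mod 37)


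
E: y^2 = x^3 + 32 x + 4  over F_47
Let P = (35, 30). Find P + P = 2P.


Doubling: s = (3 x1^2 + a) / (2 y1)
s = (3*35^2 + 32) / (2*30) mod 47 = 14
x3 = s^2 - 2 x1 mod 47 = 14^2 - 2*35 = 32
y3 = s (x1 - x3) - y1 mod 47 = 14 * (35 - 32) - 30 = 12

2P = (32, 12)


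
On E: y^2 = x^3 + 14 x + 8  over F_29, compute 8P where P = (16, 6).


k = 8 = 1000_2 (binary, LSB first: 0001)
Double-and-add from P = (16, 6):
  bit 0 = 0: acc unchanged = O
  bit 1 = 0: acc unchanged = O
  bit 2 = 0: acc unchanged = O
  bit 3 = 1: acc = O + (27, 1) = (27, 1)

8P = (27, 1)


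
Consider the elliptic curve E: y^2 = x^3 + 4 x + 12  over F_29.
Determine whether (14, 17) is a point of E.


Check whether y^2 = x^3 + 4 x + 12 (mod 29) for (x, y) = (14, 17).
LHS: y^2 = 17^2 mod 29 = 28
RHS: x^3 + 4 x + 12 = 14^3 + 4*14 + 12 mod 29 = 28
LHS = RHS

Yes, on the curve


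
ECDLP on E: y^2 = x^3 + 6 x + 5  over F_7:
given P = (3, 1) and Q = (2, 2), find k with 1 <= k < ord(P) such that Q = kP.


Enumerate multiples of P until we hit Q = (2, 2):
  1P = (3, 1)
  2P = (2, 5)
  3P = (4, 3)
  4P = (4, 4)
  5P = (2, 2)
Match found at i = 5.

k = 5


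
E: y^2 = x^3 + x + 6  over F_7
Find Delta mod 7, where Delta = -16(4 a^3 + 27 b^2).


4 a^3 + 27 b^2 = 4*1^3 + 27*6^2 = 4 + 972 = 976
Delta = -16 * (976) = -15616
Delta mod 7 = 1

Delta = 1 (mod 7)


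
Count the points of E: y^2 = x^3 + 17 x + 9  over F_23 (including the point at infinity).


For each x in F_23, count y with y^2 = x^3 + 17 x + 9 mod 23:
  x = 0: RHS = 9, y in [3, 20]  -> 2 point(s)
  x = 1: RHS = 4, y in [2, 21]  -> 2 point(s)
  x = 3: RHS = 18, y in [8, 15]  -> 2 point(s)
  x = 4: RHS = 3, y in [7, 16]  -> 2 point(s)
  x = 5: RHS = 12, y in [9, 14]  -> 2 point(s)
  x = 8: RHS = 13, y in [6, 17]  -> 2 point(s)
  x = 10: RHS = 6, y in [11, 12]  -> 2 point(s)
  x = 11: RHS = 9, y in [3, 20]  -> 2 point(s)
  x = 12: RHS = 9, y in [3, 20]  -> 2 point(s)
  x = 13: RHS = 12, y in [9, 14]  -> 2 point(s)
  x = 14: RHS = 1, y in [1, 22]  -> 2 point(s)
  x = 17: RHS = 13, y in [6, 17]  -> 2 point(s)
  x = 18: RHS = 6, y in [11, 12]  -> 2 point(s)
  x = 20: RHS = 0, y in [0]  -> 1 point(s)
  x = 21: RHS = 13, y in [6, 17]  -> 2 point(s)
Affine points: 29. Add the point at infinity: total = 30.

#E(F_23) = 30


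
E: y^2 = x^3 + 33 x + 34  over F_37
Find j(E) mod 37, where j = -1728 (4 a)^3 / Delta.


Delta = -16(4 a^3 + 27 b^2) mod 37 = 23
-1728 * (4 a)^3 = -1728 * (4*33)^3 mod 37 = 10
j = 10 * 23^(-1) mod 37 = 31

j = 31 (mod 37)


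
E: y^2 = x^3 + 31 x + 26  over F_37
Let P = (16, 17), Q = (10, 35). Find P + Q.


P != Q, so use the chord formula.
s = (y2 - y1) / (x2 - x1) = (18) / (31) mod 37 = 34
x3 = s^2 - x1 - x2 mod 37 = 34^2 - 16 - 10 = 20
y3 = s (x1 - x3) - y1 mod 37 = 34 * (16 - 20) - 17 = 32

P + Q = (20, 32)


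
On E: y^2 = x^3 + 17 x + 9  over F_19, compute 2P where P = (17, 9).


Doubling: s = (3 x1^2 + a) / (2 y1)
s = (3*17^2 + 17) / (2*9) mod 19 = 9
x3 = s^2 - 2 x1 mod 19 = 9^2 - 2*17 = 9
y3 = s (x1 - x3) - y1 mod 19 = 9 * (17 - 9) - 9 = 6

2P = (9, 6)


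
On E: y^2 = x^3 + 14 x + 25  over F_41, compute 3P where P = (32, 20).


k = 3 = 11_2 (binary, LSB first: 11)
Double-and-add from P = (32, 20):
  bit 0 = 1: acc = O + (32, 20) = (32, 20)
  bit 1 = 1: acc = (32, 20) + (16, 9) = (1, 9)

3P = (1, 9)


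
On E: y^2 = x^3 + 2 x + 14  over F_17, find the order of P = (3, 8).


Compute successive multiples of P until we hit O:
  1P = (3, 8)
  2P = (2, 14)
  3P = (14, 7)
  4P = (9, 8)
  5P = (5, 9)
  6P = (5, 8)
  7P = (9, 9)
  8P = (14, 10)
  ... (continuing to 11P)
  11P = O

ord(P) = 11


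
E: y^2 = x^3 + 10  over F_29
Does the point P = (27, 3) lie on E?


Check whether y^2 = x^3 + 0 x + 10 (mod 29) for (x, y) = (27, 3).
LHS: y^2 = 3^2 mod 29 = 9
RHS: x^3 + 0 x + 10 = 27^3 + 0*27 + 10 mod 29 = 2
LHS != RHS

No, not on the curve


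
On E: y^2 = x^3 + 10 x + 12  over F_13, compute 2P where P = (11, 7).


Doubling: s = (3 x1^2 + a) / (2 y1)
s = (3*11^2 + 10) / (2*7) mod 13 = 9
x3 = s^2 - 2 x1 mod 13 = 9^2 - 2*11 = 7
y3 = s (x1 - x3) - y1 mod 13 = 9 * (11 - 7) - 7 = 3

2P = (7, 3)


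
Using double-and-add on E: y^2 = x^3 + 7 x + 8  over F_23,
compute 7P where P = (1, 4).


k = 7 = 111_2 (binary, LSB first: 111)
Double-and-add from P = (1, 4):
  bit 0 = 1: acc = O + (1, 4) = (1, 4)
  bit 1 = 1: acc = (1, 4) + (1, 19) = O
  bit 2 = 1: acc = O + (1, 4) = (1, 4)

7P = (1, 4)


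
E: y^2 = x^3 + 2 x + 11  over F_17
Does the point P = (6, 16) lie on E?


Check whether y^2 = x^3 + 2 x + 11 (mod 17) for (x, y) = (6, 16).
LHS: y^2 = 16^2 mod 17 = 1
RHS: x^3 + 2 x + 11 = 6^3 + 2*6 + 11 mod 17 = 1
LHS = RHS

Yes, on the curve


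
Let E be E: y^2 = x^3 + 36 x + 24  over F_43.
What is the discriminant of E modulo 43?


4 a^3 + 27 b^2 = 4*36^3 + 27*24^2 = 186624 + 15552 = 202176
Delta = -16 * (202176) = -3234816
Delta mod 43 = 31

Delta = 31 (mod 43)


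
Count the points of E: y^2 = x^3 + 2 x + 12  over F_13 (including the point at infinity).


For each x in F_13, count y with y^2 = x^3 + 2 x + 12 mod 13:
  x = 0: RHS = 12, y in [5, 8]  -> 2 point(s)
  x = 5: RHS = 4, y in [2, 11]  -> 2 point(s)
  x = 11: RHS = 0, y in [0]  -> 1 point(s)
  x = 12: RHS = 9, y in [3, 10]  -> 2 point(s)
Affine points: 7. Add the point at infinity: total = 8.

#E(F_13) = 8


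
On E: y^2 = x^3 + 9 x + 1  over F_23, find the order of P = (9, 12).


Compute successive multiples of P until we hit O:
  1P = (9, 12)
  2P = (6, 8)
  3P = (20, 4)
  4P = (20, 19)
  5P = (6, 15)
  6P = (9, 11)
  7P = O

ord(P) = 7


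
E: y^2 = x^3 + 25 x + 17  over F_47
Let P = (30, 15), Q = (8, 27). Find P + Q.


P != Q, so use the chord formula.
s = (y2 - y1) / (x2 - x1) = (12) / (25) mod 47 = 8
x3 = s^2 - x1 - x2 mod 47 = 8^2 - 30 - 8 = 26
y3 = s (x1 - x3) - y1 mod 47 = 8 * (30 - 26) - 15 = 17

P + Q = (26, 17)


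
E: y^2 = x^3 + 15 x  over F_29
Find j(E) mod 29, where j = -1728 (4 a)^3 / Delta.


Delta = -16(4 a^3 + 27 b^2) mod 29 = 21
-1728 * (4 a)^3 = -1728 * (4*15)^3 mod 29 = 9
j = 9 * 21^(-1) mod 29 = 17

j = 17 (mod 29)


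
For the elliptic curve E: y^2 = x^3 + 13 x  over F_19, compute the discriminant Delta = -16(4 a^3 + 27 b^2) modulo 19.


4 a^3 + 27 b^2 = 4*13^3 + 27*0^2 = 8788 + 0 = 8788
Delta = -16 * (8788) = -140608
Delta mod 19 = 11

Delta = 11 (mod 19)


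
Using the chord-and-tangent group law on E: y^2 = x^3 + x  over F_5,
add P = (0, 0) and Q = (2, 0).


P != Q, so use the chord formula.
s = (y2 - y1) / (x2 - x1) = (0) / (2) mod 5 = 0
x3 = s^2 - x1 - x2 mod 5 = 0^2 - 0 - 2 = 3
y3 = s (x1 - x3) - y1 mod 5 = 0 * (0 - 3) - 0 = 0

P + Q = (3, 0)


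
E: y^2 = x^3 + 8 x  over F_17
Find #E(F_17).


For each x in F_17, count y with y^2 = x^3 + 8 x + 0 mod 17:
  x = 0: RHS = 0, y in [0]  -> 1 point(s)
  x = 1: RHS = 9, y in [3, 14]  -> 2 point(s)
  x = 3: RHS = 0, y in [0]  -> 1 point(s)
  x = 6: RHS = 9, y in [3, 14]  -> 2 point(s)
  x = 7: RHS = 8, y in [5, 12]  -> 2 point(s)
  x = 8: RHS = 15, y in [7, 10]  -> 2 point(s)
  x = 9: RHS = 2, y in [6, 11]  -> 2 point(s)
  x = 10: RHS = 9, y in [3, 14]  -> 2 point(s)
  x = 11: RHS = 8, y in [5, 12]  -> 2 point(s)
  x = 14: RHS = 0, y in [0]  -> 1 point(s)
  x = 16: RHS = 8, y in [5, 12]  -> 2 point(s)
Affine points: 19. Add the point at infinity: total = 20.

#E(F_17) = 20


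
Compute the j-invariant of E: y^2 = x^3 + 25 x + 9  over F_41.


Delta = -16(4 a^3 + 27 b^2) mod 41 = 12
-1728 * (4 a)^3 = -1728 * (4*25)^3 mod 41 = 22
j = 22 * 12^(-1) mod 41 = 36

j = 36 (mod 41)


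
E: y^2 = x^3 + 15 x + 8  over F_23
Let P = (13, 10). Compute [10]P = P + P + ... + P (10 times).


k = 10 = 1010_2 (binary, LSB first: 0101)
Double-and-add from P = (13, 10):
  bit 0 = 0: acc unchanged = O
  bit 1 = 1: acc = O + (5, 1) = (5, 1)
  bit 2 = 0: acc unchanged = (5, 1)
  bit 3 = 1: acc = (5, 1) + (11, 3) = (2, 0)

10P = (2, 0)


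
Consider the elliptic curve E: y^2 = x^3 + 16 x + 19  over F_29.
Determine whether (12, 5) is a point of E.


Check whether y^2 = x^3 + 16 x + 19 (mod 29) for (x, y) = (12, 5).
LHS: y^2 = 5^2 mod 29 = 25
RHS: x^3 + 16 x + 19 = 12^3 + 16*12 + 19 mod 29 = 25
LHS = RHS

Yes, on the curve


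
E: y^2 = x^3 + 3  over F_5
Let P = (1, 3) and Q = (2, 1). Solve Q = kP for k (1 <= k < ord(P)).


Enumerate multiples of P until we hit Q = (2, 1):
  1P = (1, 3)
  2P = (2, 4)
  3P = (3, 0)
  4P = (2, 1)
Match found at i = 4.

k = 4


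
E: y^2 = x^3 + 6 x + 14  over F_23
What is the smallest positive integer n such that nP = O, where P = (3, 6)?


Compute successive multiples of P until we hit O:
  1P = (3, 6)
  2P = (3, 17)
  3P = O

ord(P) = 3


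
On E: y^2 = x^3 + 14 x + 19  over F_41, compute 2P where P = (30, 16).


Doubling: s = (3 x1^2 + a) / (2 y1)
s = (3*30^2 + 14) / (2*16) mod 41 = 31
x3 = s^2 - 2 x1 mod 41 = 31^2 - 2*30 = 40
y3 = s (x1 - x3) - y1 mod 41 = 31 * (30 - 40) - 16 = 2

2P = (40, 2)


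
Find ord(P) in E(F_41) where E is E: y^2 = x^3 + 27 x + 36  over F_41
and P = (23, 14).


Compute successive multiples of P until we hit O:
  1P = (23, 14)
  2P = (40, 34)
  3P = (14, 40)
  4P = (25, 10)
  5P = (38, 16)
  6P = (13, 1)
  7P = (3, 12)
  8P = (31, 18)
  ... (continuing to 35P)
  35P = O

ord(P) = 35


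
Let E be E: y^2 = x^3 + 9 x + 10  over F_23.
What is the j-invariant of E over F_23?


Delta = -16(4 a^3 + 27 b^2) mod 23 = 5
-1728 * (4 a)^3 = -1728 * (4*9)^3 mod 23 = 10
j = 10 * 5^(-1) mod 23 = 2

j = 2 (mod 23)


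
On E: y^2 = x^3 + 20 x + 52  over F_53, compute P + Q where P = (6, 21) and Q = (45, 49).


P != Q, so use the chord formula.
s = (y2 - y1) / (x2 - x1) = (28) / (39) mod 53 = 51
x3 = s^2 - x1 - x2 mod 53 = 51^2 - 6 - 45 = 6
y3 = s (x1 - x3) - y1 mod 53 = 51 * (6 - 6) - 21 = 32

P + Q = (6, 32)


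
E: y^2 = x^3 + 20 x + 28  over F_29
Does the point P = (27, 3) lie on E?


Check whether y^2 = x^3 + 20 x + 28 (mod 29) for (x, y) = (27, 3).
LHS: y^2 = 3^2 mod 29 = 9
RHS: x^3 + 20 x + 28 = 27^3 + 20*27 + 28 mod 29 = 9
LHS = RHS

Yes, on the curve


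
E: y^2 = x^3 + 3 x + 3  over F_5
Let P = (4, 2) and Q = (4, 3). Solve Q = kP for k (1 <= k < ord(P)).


Enumerate multiples of P until we hit Q = (4, 3):
  1P = (4, 2)
  2P = (3, 2)
  3P = (3, 3)
  4P = (4, 3)
Match found at i = 4.

k = 4


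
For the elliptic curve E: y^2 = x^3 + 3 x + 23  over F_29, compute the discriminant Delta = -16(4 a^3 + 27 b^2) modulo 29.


4 a^3 + 27 b^2 = 4*3^3 + 27*23^2 = 108 + 14283 = 14391
Delta = -16 * (14391) = -230256
Delta mod 29 = 4

Delta = 4 (mod 29)


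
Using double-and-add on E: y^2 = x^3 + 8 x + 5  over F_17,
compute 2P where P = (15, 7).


k = 2 = 10_2 (binary, LSB first: 01)
Double-and-add from P = (15, 7):
  bit 0 = 0: acc unchanged = O
  bit 1 = 1: acc = O + (5, 0) = (5, 0)

2P = (5, 0)


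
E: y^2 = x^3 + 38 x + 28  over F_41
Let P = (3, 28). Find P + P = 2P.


Doubling: s = (3 x1^2 + a) / (2 y1)
s = (3*3^2 + 38) / (2*28) mod 41 = 18
x3 = s^2 - 2 x1 mod 41 = 18^2 - 2*3 = 31
y3 = s (x1 - x3) - y1 mod 41 = 18 * (3 - 31) - 28 = 1

2P = (31, 1)


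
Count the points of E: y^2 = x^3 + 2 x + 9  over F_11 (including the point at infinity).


For each x in F_11, count y with y^2 = x^3 + 2 x + 9 mod 11:
  x = 0: RHS = 9, y in [3, 8]  -> 2 point(s)
  x = 1: RHS = 1, y in [1, 10]  -> 2 point(s)
  x = 3: RHS = 9, y in [3, 8]  -> 2 point(s)
  x = 4: RHS = 4, y in [2, 9]  -> 2 point(s)
  x = 5: RHS = 1, y in [1, 10]  -> 2 point(s)
  x = 7: RHS = 3, y in [5, 6]  -> 2 point(s)
  x = 8: RHS = 9, y in [3, 8]  -> 2 point(s)
Affine points: 14. Add the point at infinity: total = 15.

#E(F_11) = 15


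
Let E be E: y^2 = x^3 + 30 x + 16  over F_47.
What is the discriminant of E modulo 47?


4 a^3 + 27 b^2 = 4*30^3 + 27*16^2 = 108000 + 6912 = 114912
Delta = -16 * (114912) = -1838592
Delta mod 47 = 1

Delta = 1 (mod 47)


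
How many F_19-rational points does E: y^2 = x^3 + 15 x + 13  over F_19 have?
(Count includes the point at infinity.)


For each x in F_19, count y with y^2 = x^3 + 15 x + 13 mod 19:
  x = 3: RHS = 9, y in [3, 16]  -> 2 point(s)
  x = 4: RHS = 4, y in [2, 17]  -> 2 point(s)
  x = 5: RHS = 4, y in [2, 17]  -> 2 point(s)
  x = 7: RHS = 5, y in [9, 10]  -> 2 point(s)
  x = 10: RHS = 4, y in [2, 17]  -> 2 point(s)
  x = 13: RHS = 11, y in [7, 12]  -> 2 point(s)
  x = 16: RHS = 17, y in [6, 13]  -> 2 point(s)
  x = 18: RHS = 16, y in [4, 15]  -> 2 point(s)
Affine points: 16. Add the point at infinity: total = 17.

#E(F_19) = 17


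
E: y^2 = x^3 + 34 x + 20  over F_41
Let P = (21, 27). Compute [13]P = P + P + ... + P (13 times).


k = 13 = 1101_2 (binary, LSB first: 1011)
Double-and-add from P = (21, 27):
  bit 0 = 1: acc = O + (21, 27) = (21, 27)
  bit 1 = 0: acc unchanged = (21, 27)
  bit 2 = 1: acc = (21, 27) + (20, 7) = (31, 19)
  bit 3 = 1: acc = (31, 19) + (22, 10) = (30, 23)

13P = (30, 23)


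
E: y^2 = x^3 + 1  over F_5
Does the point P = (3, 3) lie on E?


Check whether y^2 = x^3 + 0 x + 1 (mod 5) for (x, y) = (3, 3).
LHS: y^2 = 3^2 mod 5 = 4
RHS: x^3 + 0 x + 1 = 3^3 + 0*3 + 1 mod 5 = 3
LHS != RHS

No, not on the curve


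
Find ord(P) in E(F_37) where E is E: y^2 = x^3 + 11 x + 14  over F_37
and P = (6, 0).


Compute successive multiples of P until we hit O:
  1P = (6, 0)
  2P = O

ord(P) = 2


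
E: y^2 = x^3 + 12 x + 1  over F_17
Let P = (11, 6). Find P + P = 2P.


Doubling: s = (3 x1^2 + a) / (2 y1)
s = (3*11^2 + 12) / (2*6) mod 17 = 10
x3 = s^2 - 2 x1 mod 17 = 10^2 - 2*11 = 10
y3 = s (x1 - x3) - y1 mod 17 = 10 * (11 - 10) - 6 = 4

2P = (10, 4)


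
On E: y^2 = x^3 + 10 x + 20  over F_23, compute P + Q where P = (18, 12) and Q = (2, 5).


P != Q, so use the chord formula.
s = (y2 - y1) / (x2 - x1) = (16) / (7) mod 23 = 22
x3 = s^2 - x1 - x2 mod 23 = 22^2 - 18 - 2 = 4
y3 = s (x1 - x3) - y1 mod 23 = 22 * (18 - 4) - 12 = 20

P + Q = (4, 20)


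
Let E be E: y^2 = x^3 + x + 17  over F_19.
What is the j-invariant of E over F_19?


Delta = -16(4 a^3 + 27 b^2) mod 19 = 13
-1728 * (4 a)^3 = -1728 * (4*1)^3 mod 19 = 7
j = 7 * 13^(-1) mod 19 = 2

j = 2 (mod 19)


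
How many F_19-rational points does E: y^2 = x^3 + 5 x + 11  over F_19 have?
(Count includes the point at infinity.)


For each x in F_19, count y with y^2 = x^3 + 5 x + 11 mod 19:
  x = 0: RHS = 11, y in [7, 12]  -> 2 point(s)
  x = 1: RHS = 17, y in [6, 13]  -> 2 point(s)
  x = 4: RHS = 0, y in [0]  -> 1 point(s)
  x = 5: RHS = 9, y in [3, 16]  -> 2 point(s)
  x = 7: RHS = 9, y in [3, 16]  -> 2 point(s)
  x = 9: RHS = 6, y in [5, 14]  -> 2 point(s)
  x = 10: RHS = 16, y in [4, 15]  -> 2 point(s)
  x = 16: RHS = 7, y in [8, 11]  -> 2 point(s)
  x = 18: RHS = 5, y in [9, 10]  -> 2 point(s)
Affine points: 17. Add the point at infinity: total = 18.

#E(F_19) = 18


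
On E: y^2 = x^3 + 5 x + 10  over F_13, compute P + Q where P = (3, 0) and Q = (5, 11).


P != Q, so use the chord formula.
s = (y2 - y1) / (x2 - x1) = (11) / (2) mod 13 = 12
x3 = s^2 - x1 - x2 mod 13 = 12^2 - 3 - 5 = 6
y3 = s (x1 - x3) - y1 mod 13 = 12 * (3 - 6) - 0 = 3

P + Q = (6, 3)


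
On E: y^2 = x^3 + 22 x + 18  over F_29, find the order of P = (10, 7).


Compute successive multiples of P until we hit O:
  1P = (10, 7)
  2P = (16, 0)
  3P = (10, 22)
  4P = O

ord(P) = 4


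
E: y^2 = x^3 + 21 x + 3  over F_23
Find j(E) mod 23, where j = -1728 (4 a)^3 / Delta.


Delta = -16(4 a^3 + 27 b^2) mod 23 = 5
-1728 * (4 a)^3 = -1728 * (4*21)^3 mod 23 = 18
j = 18 * 5^(-1) mod 23 = 22

j = 22 (mod 23)


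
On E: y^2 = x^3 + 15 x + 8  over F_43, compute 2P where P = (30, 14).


Doubling: s = (3 x1^2 + a) / (2 y1)
s = (3*30^2 + 15) / (2*14) mod 43 = 34
x3 = s^2 - 2 x1 mod 43 = 34^2 - 2*30 = 21
y3 = s (x1 - x3) - y1 mod 43 = 34 * (30 - 21) - 14 = 34

2P = (21, 34)


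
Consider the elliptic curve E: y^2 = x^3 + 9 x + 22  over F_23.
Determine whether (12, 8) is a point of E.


Check whether y^2 = x^3 + 9 x + 22 (mod 23) for (x, y) = (12, 8).
LHS: y^2 = 8^2 mod 23 = 18
RHS: x^3 + 9 x + 22 = 12^3 + 9*12 + 22 mod 23 = 18
LHS = RHS

Yes, on the curve


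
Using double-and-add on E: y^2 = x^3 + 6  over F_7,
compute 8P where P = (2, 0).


k = 8 = 1000_2 (binary, LSB first: 0001)
Double-and-add from P = (2, 0):
  bit 0 = 0: acc unchanged = O
  bit 1 = 0: acc unchanged = O
  bit 2 = 0: acc unchanged = O
  bit 3 = 1: acc = O + O = O

8P = O


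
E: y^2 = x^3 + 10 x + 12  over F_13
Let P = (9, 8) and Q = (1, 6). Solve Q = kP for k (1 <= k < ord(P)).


Enumerate multiples of P until we hit Q = (1, 6):
  1P = (9, 8)
  2P = (12, 12)
  3P = (1, 7)
  4P = (2, 1)
  5P = (3, 11)
  6P = (11, 6)
  7P = (7, 3)
  8P = (0, 8)
  9P = (4, 5)
  10P = (4, 8)
  11P = (0, 5)
  12P = (7, 10)
  13P = (11, 7)
  14P = (3, 2)
  15P = (2, 12)
  16P = (1, 6)
Match found at i = 16.

k = 16


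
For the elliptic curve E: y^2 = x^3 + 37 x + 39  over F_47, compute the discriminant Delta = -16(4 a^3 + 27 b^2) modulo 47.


4 a^3 + 27 b^2 = 4*37^3 + 27*39^2 = 202612 + 41067 = 243679
Delta = -16 * (243679) = -3898864
Delta mod 47 = 21

Delta = 21 (mod 47)


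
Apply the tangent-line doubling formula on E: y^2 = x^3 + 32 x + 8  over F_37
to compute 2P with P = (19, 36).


Doubling: s = (3 x1^2 + a) / (2 y1)
s = (3*19^2 + 32) / (2*36) mod 37 = 16
x3 = s^2 - 2 x1 mod 37 = 16^2 - 2*19 = 33
y3 = s (x1 - x3) - y1 mod 37 = 16 * (19 - 33) - 36 = 36

2P = (33, 36)


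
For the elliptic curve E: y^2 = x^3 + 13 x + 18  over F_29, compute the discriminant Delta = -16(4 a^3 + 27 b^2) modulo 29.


4 a^3 + 27 b^2 = 4*13^3 + 27*18^2 = 8788 + 8748 = 17536
Delta = -16 * (17536) = -280576
Delta mod 29 = 28

Delta = 28 (mod 29)


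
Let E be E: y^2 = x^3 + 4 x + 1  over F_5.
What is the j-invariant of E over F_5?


Delta = -16(4 a^3 + 27 b^2) mod 5 = 2
-1728 * (4 a)^3 = -1728 * (4*4)^3 mod 5 = 2
j = 2 * 2^(-1) mod 5 = 1

j = 1 (mod 5)


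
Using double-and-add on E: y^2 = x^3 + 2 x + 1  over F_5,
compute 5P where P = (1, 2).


k = 5 = 101_2 (binary, LSB first: 101)
Double-and-add from P = (1, 2):
  bit 0 = 1: acc = O + (1, 2) = (1, 2)
  bit 1 = 0: acc unchanged = (1, 2)
  bit 2 = 1: acc = (1, 2) + (0, 4) = (3, 2)

5P = (3, 2)


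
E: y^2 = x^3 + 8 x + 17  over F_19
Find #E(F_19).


For each x in F_19, count y with y^2 = x^3 + 8 x + 17 mod 19:
  x = 0: RHS = 17, y in [6, 13]  -> 2 point(s)
  x = 1: RHS = 7, y in [8, 11]  -> 2 point(s)
  x = 3: RHS = 11, y in [7, 12]  -> 2 point(s)
  x = 5: RHS = 11, y in [7, 12]  -> 2 point(s)
  x = 7: RHS = 17, y in [6, 13]  -> 2 point(s)
  x = 8: RHS = 4, y in [2, 17]  -> 2 point(s)
  x = 9: RHS = 1, y in [1, 18]  -> 2 point(s)
  x = 11: RHS = 11, y in [7, 12]  -> 2 point(s)
  x = 12: RHS = 17, y in [6, 13]  -> 2 point(s)
  x = 13: RHS = 0, y in [0]  -> 1 point(s)
  x = 14: RHS = 4, y in [2, 17]  -> 2 point(s)
  x = 15: RHS = 16, y in [4, 15]  -> 2 point(s)
  x = 16: RHS = 4, y in [2, 17]  -> 2 point(s)
Affine points: 25. Add the point at infinity: total = 26.

#E(F_19) = 26


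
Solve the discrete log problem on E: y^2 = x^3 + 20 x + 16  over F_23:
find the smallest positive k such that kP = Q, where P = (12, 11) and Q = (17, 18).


Enumerate multiples of P until we hit Q = (17, 18):
  1P = (12, 11)
  2P = (17, 18)
Match found at i = 2.

k = 2


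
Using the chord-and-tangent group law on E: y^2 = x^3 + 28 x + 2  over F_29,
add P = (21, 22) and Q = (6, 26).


P != Q, so use the chord formula.
s = (y2 - y1) / (x2 - x1) = (4) / (14) mod 29 = 21
x3 = s^2 - x1 - x2 mod 29 = 21^2 - 21 - 6 = 8
y3 = s (x1 - x3) - y1 mod 29 = 21 * (21 - 8) - 22 = 19

P + Q = (8, 19)


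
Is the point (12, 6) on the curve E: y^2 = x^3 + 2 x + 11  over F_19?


Check whether y^2 = x^3 + 2 x + 11 (mod 19) for (x, y) = (12, 6).
LHS: y^2 = 6^2 mod 19 = 17
RHS: x^3 + 2 x + 11 = 12^3 + 2*12 + 11 mod 19 = 15
LHS != RHS

No, not on the curve


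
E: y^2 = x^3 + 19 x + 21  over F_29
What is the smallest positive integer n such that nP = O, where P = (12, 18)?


Compute successive multiples of P until we hit O:
  1P = (12, 18)
  2P = (12, 11)
  3P = O

ord(P) = 3


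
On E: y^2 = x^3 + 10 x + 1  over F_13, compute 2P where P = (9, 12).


Doubling: s = (3 x1^2 + a) / (2 y1)
s = (3*9^2 + 10) / (2*12) mod 13 = 10
x3 = s^2 - 2 x1 mod 13 = 10^2 - 2*9 = 4
y3 = s (x1 - x3) - y1 mod 13 = 10 * (9 - 4) - 12 = 12

2P = (4, 12)


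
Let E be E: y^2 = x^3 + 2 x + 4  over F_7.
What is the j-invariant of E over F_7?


Delta = -16(4 a^3 + 27 b^2) mod 7 = 3
-1728 * (4 a)^3 = -1728 * (4*2)^3 mod 7 = 1
j = 1 * 3^(-1) mod 7 = 5

j = 5 (mod 7)


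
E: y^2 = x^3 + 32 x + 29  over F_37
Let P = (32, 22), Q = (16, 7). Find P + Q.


P != Q, so use the chord formula.
s = (y2 - y1) / (x2 - x1) = (22) / (21) mod 37 = 31
x3 = s^2 - x1 - x2 mod 37 = 31^2 - 32 - 16 = 25
y3 = s (x1 - x3) - y1 mod 37 = 31 * (32 - 25) - 22 = 10

P + Q = (25, 10)


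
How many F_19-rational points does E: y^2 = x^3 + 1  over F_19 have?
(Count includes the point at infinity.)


For each x in F_19, count y with y^2 = x^3 + 0 x + 1 mod 19:
  x = 0: RHS = 1, y in [1, 18]  -> 2 point(s)
  x = 2: RHS = 9, y in [3, 16]  -> 2 point(s)
  x = 3: RHS = 9, y in [3, 16]  -> 2 point(s)
  x = 8: RHS = 0, y in [0]  -> 1 point(s)
  x = 12: RHS = 0, y in [0]  -> 1 point(s)
  x = 14: RHS = 9, y in [3, 16]  -> 2 point(s)
  x = 18: RHS = 0, y in [0]  -> 1 point(s)
Affine points: 11. Add the point at infinity: total = 12.

#E(F_19) = 12


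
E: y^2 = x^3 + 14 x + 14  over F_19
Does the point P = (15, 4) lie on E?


Check whether y^2 = x^3 + 14 x + 14 (mod 19) for (x, y) = (15, 4).
LHS: y^2 = 4^2 mod 19 = 16
RHS: x^3 + 14 x + 14 = 15^3 + 14*15 + 14 mod 19 = 8
LHS != RHS

No, not on the curve


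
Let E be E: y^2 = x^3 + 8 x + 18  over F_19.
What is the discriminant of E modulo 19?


4 a^3 + 27 b^2 = 4*8^3 + 27*18^2 = 2048 + 8748 = 10796
Delta = -16 * (10796) = -172736
Delta mod 19 = 12

Delta = 12 (mod 19)


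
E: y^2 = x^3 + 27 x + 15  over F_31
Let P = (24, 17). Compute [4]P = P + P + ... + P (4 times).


k = 4 = 100_2 (binary, LSB first: 001)
Double-and-add from P = (24, 17):
  bit 0 = 0: acc unchanged = O
  bit 1 = 0: acc unchanged = O
  bit 2 = 1: acc = O + (30, 24) = (30, 24)

4P = (30, 24)


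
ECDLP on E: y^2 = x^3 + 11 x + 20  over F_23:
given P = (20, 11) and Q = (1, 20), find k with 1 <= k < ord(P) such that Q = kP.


Enumerate multiples of P until we hit Q = (1, 20):
  1P = (20, 11)
  2P = (1, 3)
  3P = (6, 7)
  4P = (6, 16)
  5P = (1, 20)
Match found at i = 5.

k = 5


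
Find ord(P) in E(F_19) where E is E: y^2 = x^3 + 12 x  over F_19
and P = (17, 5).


Compute successive multiples of P until we hit O:
  1P = (17, 5)
  2P = (9, 18)
  3P = (9, 1)
  4P = (17, 14)
  5P = O

ord(P) = 5


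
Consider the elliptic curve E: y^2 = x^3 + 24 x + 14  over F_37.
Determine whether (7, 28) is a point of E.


Check whether y^2 = x^3 + 24 x + 14 (mod 37) for (x, y) = (7, 28).
LHS: y^2 = 28^2 mod 37 = 7
RHS: x^3 + 24 x + 14 = 7^3 + 24*7 + 14 mod 37 = 7
LHS = RHS

Yes, on the curve


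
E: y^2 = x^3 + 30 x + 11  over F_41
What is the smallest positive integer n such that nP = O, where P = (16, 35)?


Compute successive multiples of P until we hit O:
  1P = (16, 35)
  2P = (34, 14)
  3P = (14, 31)
  4P = (15, 8)
  5P = (1, 1)
  6P = (8, 5)
  7P = (8, 36)
  8P = (1, 40)
  ... (continuing to 13P)
  13P = O

ord(P) = 13


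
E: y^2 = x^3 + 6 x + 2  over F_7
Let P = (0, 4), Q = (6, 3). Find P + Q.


P != Q, so use the chord formula.
s = (y2 - y1) / (x2 - x1) = (6) / (6) mod 7 = 1
x3 = s^2 - x1 - x2 mod 7 = 1^2 - 0 - 6 = 2
y3 = s (x1 - x3) - y1 mod 7 = 1 * (0 - 2) - 4 = 1

P + Q = (2, 1)


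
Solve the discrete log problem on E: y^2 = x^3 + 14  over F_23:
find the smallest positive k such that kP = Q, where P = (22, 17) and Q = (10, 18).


Enumerate multiples of P until we hit Q = (10, 18):
  1P = (22, 17)
  2P = (15, 10)
  3P = (10, 18)
Match found at i = 3.

k = 3


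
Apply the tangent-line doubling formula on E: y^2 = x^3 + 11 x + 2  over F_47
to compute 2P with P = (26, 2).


Doubling: s = (3 x1^2 + a) / (2 y1)
s = (3*26^2 + 11) / (2*2) mod 47 = 28
x3 = s^2 - 2 x1 mod 47 = 28^2 - 2*26 = 27
y3 = s (x1 - x3) - y1 mod 47 = 28 * (26 - 27) - 2 = 17

2P = (27, 17)


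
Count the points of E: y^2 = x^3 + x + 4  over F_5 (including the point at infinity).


For each x in F_5, count y with y^2 = x^3 + 1 x + 4 mod 5:
  x = 0: RHS = 4, y in [2, 3]  -> 2 point(s)
  x = 1: RHS = 1, y in [1, 4]  -> 2 point(s)
  x = 2: RHS = 4, y in [2, 3]  -> 2 point(s)
  x = 3: RHS = 4, y in [2, 3]  -> 2 point(s)
Affine points: 8. Add the point at infinity: total = 9.

#E(F_5) = 9


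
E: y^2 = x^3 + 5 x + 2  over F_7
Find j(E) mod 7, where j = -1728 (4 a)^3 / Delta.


Delta = -16(4 a^3 + 27 b^2) mod 7 = 2
-1728 * (4 a)^3 = -1728 * (4*5)^3 mod 7 = 6
j = 6 * 2^(-1) mod 7 = 3

j = 3 (mod 7)


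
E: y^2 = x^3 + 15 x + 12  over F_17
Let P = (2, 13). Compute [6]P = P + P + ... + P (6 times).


k = 6 = 110_2 (binary, LSB first: 011)
Double-and-add from P = (2, 13):
  bit 0 = 0: acc unchanged = O
  bit 1 = 1: acc = O + (5, 12) = (5, 12)
  bit 2 = 1: acc = (5, 12) + (3, 4) = (8, 10)

6P = (8, 10)


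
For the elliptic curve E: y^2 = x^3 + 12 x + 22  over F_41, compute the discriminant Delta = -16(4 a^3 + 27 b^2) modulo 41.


4 a^3 + 27 b^2 = 4*12^3 + 27*22^2 = 6912 + 13068 = 19980
Delta = -16 * (19980) = -319680
Delta mod 41 = 38

Delta = 38 (mod 41)


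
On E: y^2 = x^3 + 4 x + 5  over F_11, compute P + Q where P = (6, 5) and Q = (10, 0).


P != Q, so use the chord formula.
s = (y2 - y1) / (x2 - x1) = (6) / (4) mod 11 = 7
x3 = s^2 - x1 - x2 mod 11 = 7^2 - 6 - 10 = 0
y3 = s (x1 - x3) - y1 mod 11 = 7 * (6 - 0) - 5 = 4

P + Q = (0, 4)


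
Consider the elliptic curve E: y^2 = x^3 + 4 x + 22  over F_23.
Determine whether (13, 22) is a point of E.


Check whether y^2 = x^3 + 4 x + 22 (mod 23) for (x, y) = (13, 22).
LHS: y^2 = 22^2 mod 23 = 1
RHS: x^3 + 4 x + 22 = 13^3 + 4*13 + 22 mod 23 = 17
LHS != RHS

No, not on the curve


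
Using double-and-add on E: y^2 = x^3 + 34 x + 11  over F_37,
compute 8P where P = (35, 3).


k = 8 = 1000_2 (binary, LSB first: 0001)
Double-and-add from P = (35, 3):
  bit 0 = 0: acc unchanged = O
  bit 1 = 0: acc unchanged = O
  bit 2 = 0: acc unchanged = O
  bit 3 = 1: acc = O + (4, 10) = (4, 10)

8P = (4, 10)


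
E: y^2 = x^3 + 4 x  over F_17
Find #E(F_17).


For each x in F_17, count y with y^2 = x^3 + 4 x + 0 mod 17:
  x = 0: RHS = 0, y in [0]  -> 1 point(s)
  x = 2: RHS = 16, y in [4, 13]  -> 2 point(s)
  x = 5: RHS = 9, y in [3, 14]  -> 2 point(s)
  x = 6: RHS = 2, y in [6, 11]  -> 2 point(s)
  x = 8: RHS = 0, y in [0]  -> 1 point(s)
  x = 9: RHS = 0, y in [0]  -> 1 point(s)
  x = 11: RHS = 15, y in [7, 10]  -> 2 point(s)
  x = 12: RHS = 8, y in [5, 12]  -> 2 point(s)
  x = 15: RHS = 1, y in [1, 16]  -> 2 point(s)
Affine points: 15. Add the point at infinity: total = 16.

#E(F_17) = 16


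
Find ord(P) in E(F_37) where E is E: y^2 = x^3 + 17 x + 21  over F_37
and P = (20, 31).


Compute successive multiples of P until we hit O:
  1P = (20, 31)
  2P = (30, 15)
  3P = (31, 31)
  4P = (23, 6)
  5P = (10, 9)
  6P = (0, 13)
  7P = (13, 16)
  8P = (32, 12)
  ... (continuing to 36P)
  36P = O

ord(P) = 36


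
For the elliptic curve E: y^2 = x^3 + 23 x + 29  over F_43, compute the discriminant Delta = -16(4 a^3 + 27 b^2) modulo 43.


4 a^3 + 27 b^2 = 4*23^3 + 27*29^2 = 48668 + 22707 = 71375
Delta = -16 * (71375) = -1142000
Delta mod 43 = 37

Delta = 37 (mod 43)


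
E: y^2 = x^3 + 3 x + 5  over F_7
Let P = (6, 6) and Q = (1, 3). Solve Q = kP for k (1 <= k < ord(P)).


Enumerate multiples of P until we hit Q = (1, 3):
  1P = (6, 6)
  2P = (4, 2)
  3P = (1, 4)
  4P = (1, 3)
Match found at i = 4.

k = 4


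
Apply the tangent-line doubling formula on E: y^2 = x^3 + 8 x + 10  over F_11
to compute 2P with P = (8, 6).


Doubling: s = (3 x1^2 + a) / (2 y1)
s = (3*8^2 + 8) / (2*6) mod 11 = 2
x3 = s^2 - 2 x1 mod 11 = 2^2 - 2*8 = 10
y3 = s (x1 - x3) - y1 mod 11 = 2 * (8 - 10) - 6 = 1

2P = (10, 1)


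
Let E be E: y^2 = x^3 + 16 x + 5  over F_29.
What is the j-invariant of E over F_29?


Delta = -16(4 a^3 + 27 b^2) mod 29 = 4
-1728 * (4 a)^3 = -1728 * (4*16)^3 mod 29 = 11
j = 11 * 4^(-1) mod 29 = 10

j = 10 (mod 29)


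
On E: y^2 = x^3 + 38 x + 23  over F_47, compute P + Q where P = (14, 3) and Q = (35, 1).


P != Q, so use the chord formula.
s = (y2 - y1) / (x2 - x1) = (45) / (21) mod 47 = 29
x3 = s^2 - x1 - x2 mod 47 = 29^2 - 14 - 35 = 40
y3 = s (x1 - x3) - y1 mod 47 = 29 * (14 - 40) - 3 = 42

P + Q = (40, 42)


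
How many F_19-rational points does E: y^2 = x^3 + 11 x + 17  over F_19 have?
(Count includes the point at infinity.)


For each x in F_19, count y with y^2 = x^3 + 11 x + 17 mod 19:
  x = 0: RHS = 17, y in [6, 13]  -> 2 point(s)
  x = 2: RHS = 9, y in [3, 16]  -> 2 point(s)
  x = 3: RHS = 1, y in [1, 18]  -> 2 point(s)
  x = 4: RHS = 11, y in [7, 12]  -> 2 point(s)
  x = 5: RHS = 7, y in [8, 11]  -> 2 point(s)
  x = 7: RHS = 0, y in [0]  -> 1 point(s)
  x = 8: RHS = 9, y in [3, 16]  -> 2 point(s)
  x = 9: RHS = 9, y in [3, 16]  -> 2 point(s)
  x = 10: RHS = 6, y in [5, 14]  -> 2 point(s)
  x = 11: RHS = 6, y in [5, 14]  -> 2 point(s)
  x = 13: RHS = 1, y in [1, 18]  -> 2 point(s)
  x = 15: RHS = 4, y in [2, 17]  -> 2 point(s)
  x = 17: RHS = 6, y in [5, 14]  -> 2 point(s)
  x = 18: RHS = 5, y in [9, 10]  -> 2 point(s)
Affine points: 27. Add the point at infinity: total = 28.

#E(F_19) = 28
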